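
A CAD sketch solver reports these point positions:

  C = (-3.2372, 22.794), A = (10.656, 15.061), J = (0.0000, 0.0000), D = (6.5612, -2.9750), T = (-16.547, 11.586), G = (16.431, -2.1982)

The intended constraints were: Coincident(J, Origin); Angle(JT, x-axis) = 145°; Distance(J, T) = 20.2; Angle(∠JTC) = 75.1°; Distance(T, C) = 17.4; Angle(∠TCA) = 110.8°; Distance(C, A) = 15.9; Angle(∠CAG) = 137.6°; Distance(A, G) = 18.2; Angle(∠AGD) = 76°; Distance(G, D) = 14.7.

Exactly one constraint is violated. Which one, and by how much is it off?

Distance(G, D) = 14.7 — off by 4.80.

J = (0.00, 0.00) ✓; JT at 145.0° ✓; |JT| = 20.20 ✓; ∠JTC = 75.10° ✓; |TC| = 17.40 ✓; ∠TCA = 110.8° ✓; |CA| = 15.90 ✓; ∠CAG = 137.6° ✓; |AG| = 18.20 ✓; ∠AGD = 76.00° ✓; |GD| = 9.900 ✗.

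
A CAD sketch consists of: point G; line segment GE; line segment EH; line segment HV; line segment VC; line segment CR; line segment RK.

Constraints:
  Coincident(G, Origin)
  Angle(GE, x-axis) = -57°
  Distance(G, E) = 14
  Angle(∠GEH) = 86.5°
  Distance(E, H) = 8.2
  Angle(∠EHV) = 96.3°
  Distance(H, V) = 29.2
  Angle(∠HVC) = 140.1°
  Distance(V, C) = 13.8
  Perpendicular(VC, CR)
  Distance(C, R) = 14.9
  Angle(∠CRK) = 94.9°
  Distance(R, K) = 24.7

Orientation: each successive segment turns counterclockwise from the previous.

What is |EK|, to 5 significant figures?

11.084

G is at the origin; GE runs at -57.0° with length 14.0, so E = (7.6249, -11.741). ∠GEH = 86.5° gives EH at 36.500° from the x-axis; with |EH| = 8.2, H = (14.217, -6.8638). ∠EHV = 96.3° gives HV at 120.20° from the x-axis; with |HV| = 29.2, V = (-0.47161, 18.373). ∠HVC = 140.1° gives VC at 160.10° from the x-axis; with |VC| = 13.8, C = (-13.448, 23.070). VC is perpendicular to CR, so CR runs at -109.90°; with |CR| = 14.9, R = (-18.519, 9.0599). ∠CRK = 94.9° gives RK at -24.800° from the x-axis; with |RK| = 24.7, K = (3.9029, -1.3005). Then |EK| = |K − E| = 11.084.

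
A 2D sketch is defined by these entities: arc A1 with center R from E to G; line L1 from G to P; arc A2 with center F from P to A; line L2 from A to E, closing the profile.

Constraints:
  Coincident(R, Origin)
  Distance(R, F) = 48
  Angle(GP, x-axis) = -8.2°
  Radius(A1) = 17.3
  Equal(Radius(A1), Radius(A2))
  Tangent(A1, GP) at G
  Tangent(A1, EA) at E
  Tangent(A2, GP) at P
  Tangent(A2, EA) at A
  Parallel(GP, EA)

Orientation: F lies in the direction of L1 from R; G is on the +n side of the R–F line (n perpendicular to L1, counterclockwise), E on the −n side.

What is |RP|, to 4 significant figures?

51.02

Tangency of A1 to both parallel lines with radius 17.3 puts G and E at R ± 17.3·n: G = (2.467, 17.12), E = (-2.467, -17.12). Equal radii place P and A the same way about F: P = F + 17.3·n = (49.98, 10.28), A = F − 17.3·n = (45.04, -23.97). Then |RP| = |P − R| = 51.02.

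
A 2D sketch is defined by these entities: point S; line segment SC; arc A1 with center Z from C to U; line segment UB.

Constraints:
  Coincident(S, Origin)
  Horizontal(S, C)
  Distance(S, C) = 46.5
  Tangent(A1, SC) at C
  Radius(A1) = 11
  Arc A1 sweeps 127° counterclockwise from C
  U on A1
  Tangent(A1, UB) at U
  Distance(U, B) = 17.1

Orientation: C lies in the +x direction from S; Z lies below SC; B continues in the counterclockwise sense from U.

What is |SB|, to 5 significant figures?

57.296

S is at the origin; SC is horizontal with |SC| = 46.5 and C on the +x side, so C = (46.500, 0.0000). The tangent condition forces ZC to be normal to SC, so Z = C + (0, -11) = (46.500, -11.000). On A1, C sits at bearing 90° from Z; a 127° counterclockwise sweep puts U at bearing 217°, so U = Z + 11.0·(cos 217°, sin 217°) = (37.715, -17.620). Tangency of A1 to UB means the radius ZU is perpendicular to UB, so UB runs along (−sin 217°, cos 217°); with |UB| = 17.1, B = (48.006, -31.277). Then |SB| = |B − S| = 57.296.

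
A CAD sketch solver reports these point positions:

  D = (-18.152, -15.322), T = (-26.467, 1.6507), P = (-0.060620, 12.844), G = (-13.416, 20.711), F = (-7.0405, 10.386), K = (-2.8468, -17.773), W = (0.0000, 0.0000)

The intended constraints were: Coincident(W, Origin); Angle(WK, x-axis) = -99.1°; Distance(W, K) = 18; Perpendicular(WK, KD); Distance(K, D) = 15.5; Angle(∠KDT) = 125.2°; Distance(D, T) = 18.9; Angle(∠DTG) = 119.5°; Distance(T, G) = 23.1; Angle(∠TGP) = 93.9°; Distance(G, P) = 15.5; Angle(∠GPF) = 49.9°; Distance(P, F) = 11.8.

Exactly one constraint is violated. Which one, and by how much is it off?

Distance(P, F) = 11.8 — off by 4.40.

W = (0.00, 0.00) ✓; WK at -99.10° ✓; |WK| = 18.00 ✓; ∠(WK, KD) = 90.00° ✓; |KD| = 15.50 ✓; ∠KDT = 125.2° ✓; |DT| = 18.90 ✓; ∠DTG = 119.5° ✓; |TG| = 23.10 ✓; ∠TGP = 93.90° ✓; |GP| = 15.50 ✓; ∠GPF = 49.90° ✓; |PF| = 7.400 ✗.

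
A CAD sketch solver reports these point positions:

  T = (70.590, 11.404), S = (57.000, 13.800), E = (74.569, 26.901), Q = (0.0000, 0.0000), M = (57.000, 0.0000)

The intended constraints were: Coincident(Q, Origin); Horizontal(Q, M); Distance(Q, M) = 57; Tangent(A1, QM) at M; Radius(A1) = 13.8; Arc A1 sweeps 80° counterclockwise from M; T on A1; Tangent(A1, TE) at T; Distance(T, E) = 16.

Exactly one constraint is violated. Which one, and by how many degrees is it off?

Tangent(A1, TE) at T — off by 4.40°.

Q = (0.00, 0.00) ✓; Q.y = 0.00, M.y = 0.00 ✓; |QM| = 57.00 ✓; ∠(SM, MQ) = 90.00° ✓; |SM| = 13.80 ✓; bearing(S→T) − bearing(S→M) = 80.00° ✓; |ST| = 13.80 ✓; ∠(ST, TE) = 94.40° ✗; |TE| = 16.00 ✓.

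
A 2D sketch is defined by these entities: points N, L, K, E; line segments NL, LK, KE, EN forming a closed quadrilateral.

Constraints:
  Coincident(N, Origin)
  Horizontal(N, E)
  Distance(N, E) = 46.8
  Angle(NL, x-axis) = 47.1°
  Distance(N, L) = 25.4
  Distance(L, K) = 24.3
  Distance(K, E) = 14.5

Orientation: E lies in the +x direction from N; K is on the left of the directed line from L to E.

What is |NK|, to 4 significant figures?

43.10

Checks: |LK| = 24.30 ✓; |KE| = 14.50 ✓.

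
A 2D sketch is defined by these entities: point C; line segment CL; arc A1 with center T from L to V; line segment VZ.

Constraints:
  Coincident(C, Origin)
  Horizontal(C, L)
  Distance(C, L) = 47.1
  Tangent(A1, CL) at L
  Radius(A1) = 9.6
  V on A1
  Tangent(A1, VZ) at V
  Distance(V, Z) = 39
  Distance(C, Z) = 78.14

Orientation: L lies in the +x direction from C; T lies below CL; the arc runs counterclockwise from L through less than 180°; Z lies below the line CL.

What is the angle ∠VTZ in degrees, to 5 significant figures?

76.171°

C is at the origin; C and L share the same y with |CL| = 47.1 and L on the +x side, so L = (47.100, 0.0000). Tangency of A1 to CL means the radius TL is perpendicular to CL, so T = L + (0, -9.6) = (47.100, -9.6000). Since TV ⟂ VZ (tangency), |TZ| = √(9.6² + 39.0²) = 40.164 regardless of where V sits on A1. So Z lies on both circle(C, 78.14) and circle(T, 40.164); the below-CL intersection is Z = (62.723, -46.601). V is the foot of the tangent from Z: V = (39.405, -15.340).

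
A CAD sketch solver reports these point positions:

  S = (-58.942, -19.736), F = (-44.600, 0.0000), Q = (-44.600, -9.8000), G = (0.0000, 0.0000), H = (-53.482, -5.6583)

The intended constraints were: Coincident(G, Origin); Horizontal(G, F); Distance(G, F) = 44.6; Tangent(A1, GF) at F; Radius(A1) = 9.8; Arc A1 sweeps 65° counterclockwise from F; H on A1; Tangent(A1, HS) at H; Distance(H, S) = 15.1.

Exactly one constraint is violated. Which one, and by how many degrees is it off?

Tangent(A1, HS) at H — off by 3.80°.

G = (0.00, 0.00) ✓; G.y = 0.00, F.y = 0.00 ✓; |GF| = 44.60 ✓; ∠(QF, FG) = 90.00° ✓; |QF| = 9.800 ✓; bearing(Q→H) − bearing(Q→F) = 65.00° ✓; |QH| = 9.800 ✓; ∠(QH, HS) = 86.20° ✗; |HS| = 15.10 ✓.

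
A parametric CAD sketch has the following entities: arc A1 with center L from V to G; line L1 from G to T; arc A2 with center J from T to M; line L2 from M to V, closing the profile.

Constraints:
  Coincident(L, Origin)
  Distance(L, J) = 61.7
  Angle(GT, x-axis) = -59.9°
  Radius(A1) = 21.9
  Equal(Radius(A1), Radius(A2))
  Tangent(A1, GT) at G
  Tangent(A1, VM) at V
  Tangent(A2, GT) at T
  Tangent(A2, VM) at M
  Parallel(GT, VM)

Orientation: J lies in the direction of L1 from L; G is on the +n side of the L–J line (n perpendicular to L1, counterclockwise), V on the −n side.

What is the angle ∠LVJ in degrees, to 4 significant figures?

70.46°

L is at the origin and J lies 61.7 along u from L, so J = 61.7·u = (30.94, -53.38). Tangency of A1 to both parallel lines with radius 21.9 puts G and V at L ± 21.9·n: G = (18.95, 10.98), V = (-18.95, -10.98). Then cos ∠LVJ = VL·VJ / (|VL||VJ|), giving 70.46°.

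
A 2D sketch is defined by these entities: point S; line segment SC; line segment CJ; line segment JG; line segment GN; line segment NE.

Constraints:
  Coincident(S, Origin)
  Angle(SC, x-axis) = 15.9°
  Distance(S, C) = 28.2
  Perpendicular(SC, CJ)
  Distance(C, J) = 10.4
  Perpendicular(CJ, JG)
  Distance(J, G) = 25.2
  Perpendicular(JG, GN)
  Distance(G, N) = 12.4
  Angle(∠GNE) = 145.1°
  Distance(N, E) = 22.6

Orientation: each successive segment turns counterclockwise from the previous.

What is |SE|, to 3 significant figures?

26.0

S is at the origin; SC runs at 15.9° with length 28.2, so C = (27.1, 7.73). The perpendicularity gives CJ at right angles to SC, so CJ runs at 106°; with |CJ| = 10.4, J = (24.3, 17.7). CJ ⟂ JG, so JG runs at -164°; with |JG| = 25.2, G = (0.0360, 10.8). JG is perpendicular to GN, so GN runs at -74.1°; with |GN| = 12.4, N = (3.43, -1.10). ∠GNE = 145.1° gives NE at -39.2° from the x-axis; with |NE| = 22.6, E = (20.9, -15.4). Then |SE| = |E − S| = 26.0.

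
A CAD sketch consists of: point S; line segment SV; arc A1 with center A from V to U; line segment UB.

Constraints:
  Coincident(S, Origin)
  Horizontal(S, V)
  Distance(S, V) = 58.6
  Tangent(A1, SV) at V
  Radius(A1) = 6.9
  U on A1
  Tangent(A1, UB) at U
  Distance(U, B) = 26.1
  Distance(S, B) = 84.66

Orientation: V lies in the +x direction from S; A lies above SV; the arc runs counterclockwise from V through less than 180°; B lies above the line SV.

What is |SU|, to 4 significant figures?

63.37

S is at the origin; S and V share the same y with |SV| = 58.6 and V on the +x side, so V = (58.60, 0.000). Tangency of A1 to SV means the radius AV is perpendicular to SV, so A = V + (0, 6.9) = (58.60, 6.900). Since AU ⟂ UB (tangency), |AB| = √(6.9² + 26.1²) = 27.00 regardless of where U sits on A1. So B lies on both circle(S, 84.66) and circle(A, 27.00); the above-SV intersection is B = (82.31, 19.81). U is the foot of the tangent from B: U = (63.34, 1.885).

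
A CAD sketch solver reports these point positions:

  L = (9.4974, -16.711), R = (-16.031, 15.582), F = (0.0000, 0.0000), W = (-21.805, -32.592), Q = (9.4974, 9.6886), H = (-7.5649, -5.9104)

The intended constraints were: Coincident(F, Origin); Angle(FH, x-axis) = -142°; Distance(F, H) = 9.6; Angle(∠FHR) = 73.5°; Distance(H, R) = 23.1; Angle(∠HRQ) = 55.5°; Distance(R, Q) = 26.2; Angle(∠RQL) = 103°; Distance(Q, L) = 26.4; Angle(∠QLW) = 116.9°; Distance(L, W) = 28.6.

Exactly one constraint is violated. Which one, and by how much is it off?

Distance(L, W) = 28.6 — off by 6.50.

F = (0.00, 0.00) ✓; FH at -142.0° ✓; |FH| = 9.600 ✓; ∠FHR = 73.50° ✓; |HR| = 23.10 ✓; ∠HRQ = 55.50° ✓; |RQ| = 26.20 ✓; ∠RQL = 103.0° ✓; |QL| = 26.40 ✓; ∠QLW = 116.9° ✓; |LW| = 35.10 ✗.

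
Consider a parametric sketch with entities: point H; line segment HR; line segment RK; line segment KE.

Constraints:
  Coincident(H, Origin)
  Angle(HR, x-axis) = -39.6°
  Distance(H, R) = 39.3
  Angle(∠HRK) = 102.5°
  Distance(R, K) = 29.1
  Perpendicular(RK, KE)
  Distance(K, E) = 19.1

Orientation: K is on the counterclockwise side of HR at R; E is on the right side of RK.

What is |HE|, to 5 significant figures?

68.679

H is at the origin; HR runs at -39.6° with length 39.3, so R = 39.3·(cos -39.6°, sin -39.6°) = (30.281, -25.051). ∠HRK = 102.5°, so RK runs at -39.6° + (180° − 102.5°) = 37.900° from the x-axis; with |RK| = 29.1, K = R + 29.1·(cos 37.900°, sin 37.900°) = (53.244, -7.1751). RK is perpendicular to KE; with |KE| = 19.1 on the right of RK, E = K + 19.1·(0.61429, -0.78908) = (64.976, -22.247). Then |HE| = |E − H| = 68.679.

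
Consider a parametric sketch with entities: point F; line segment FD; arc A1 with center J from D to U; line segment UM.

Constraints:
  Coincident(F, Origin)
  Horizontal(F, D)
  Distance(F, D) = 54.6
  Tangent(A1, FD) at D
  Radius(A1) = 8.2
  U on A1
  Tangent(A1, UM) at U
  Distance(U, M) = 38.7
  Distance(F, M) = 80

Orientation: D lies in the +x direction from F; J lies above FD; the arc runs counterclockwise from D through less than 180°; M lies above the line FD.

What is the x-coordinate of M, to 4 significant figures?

65.24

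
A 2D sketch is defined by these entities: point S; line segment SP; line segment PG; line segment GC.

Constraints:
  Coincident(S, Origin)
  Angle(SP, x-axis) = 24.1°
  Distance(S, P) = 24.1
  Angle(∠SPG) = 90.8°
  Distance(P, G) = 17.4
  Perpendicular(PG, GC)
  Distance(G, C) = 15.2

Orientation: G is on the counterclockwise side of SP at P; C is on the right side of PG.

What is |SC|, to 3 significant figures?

43.1

∠SPG = 90.8°, so PG runs at 24.1° + (180° − 90.8°) = 113° from the x-axis; with |PG| = 17.4, G = P + 17.4·(cos 113°, sin 113°) = (15.1, 25.8). PG ⟂ GC; with |GC| = 15.2 on the right of PG, C = G + 15.2·(0.918, 0.396) = (29.1, 31.8). Then |SC| = |C − S| = 43.1.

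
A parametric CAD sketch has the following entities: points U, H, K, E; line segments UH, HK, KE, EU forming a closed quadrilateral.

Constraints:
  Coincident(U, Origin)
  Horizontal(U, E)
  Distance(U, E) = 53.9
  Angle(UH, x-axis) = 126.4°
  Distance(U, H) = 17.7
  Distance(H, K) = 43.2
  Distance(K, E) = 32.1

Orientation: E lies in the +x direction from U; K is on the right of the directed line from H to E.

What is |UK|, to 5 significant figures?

26.727

U is at the origin; UE is horizontal with |UE| = 53.9 and E in +x, so E = (53.9, 0). UH runs at 126.4° with |UH| = 17.7, so H = (-10.504, 14.247). K is determined by |HK| = 43.2 and |KE| = 32.1 together: it lies at the intersection of circle(H, 43.2) and circle(E, 32.1). With |HE| = 65.960, the foot of the radical line on HE is 39.316 from H and the perpendicular offset is √(43.2² − 39.316²) = 17.902. Taking the right-of-HE solution: K = (24.018, -11.725).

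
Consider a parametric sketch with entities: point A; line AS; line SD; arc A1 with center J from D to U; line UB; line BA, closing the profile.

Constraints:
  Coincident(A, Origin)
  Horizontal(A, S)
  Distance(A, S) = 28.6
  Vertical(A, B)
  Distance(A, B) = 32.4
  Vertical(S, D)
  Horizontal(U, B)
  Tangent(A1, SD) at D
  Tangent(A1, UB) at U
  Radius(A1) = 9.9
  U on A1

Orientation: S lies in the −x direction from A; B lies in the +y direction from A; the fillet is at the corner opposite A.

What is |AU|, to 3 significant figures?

37.4

A is at the origin; A and S share the same y with |AS| = 28.6 and S on the −x side, so S = (-28.6, 0.00). A and B share the same x with |AB| = 32.4 and B on the +y side, so B = (0.00, 32.4). The virtual corner opposite A is at (-28.6, 32.4). Since A1 is tangent to SD there, JD ⟂ SD and the tangent condition forces JU to be normal to UB, with radius 9.9, so the center J sits 9.9 in from both sides at J = (-18.7, 22.5). That places the tangent points at D = (-28.6, 22.5) on SD and U = (-18.7, 32.4) on UB. Then |AU| = |U − A| = 37.4.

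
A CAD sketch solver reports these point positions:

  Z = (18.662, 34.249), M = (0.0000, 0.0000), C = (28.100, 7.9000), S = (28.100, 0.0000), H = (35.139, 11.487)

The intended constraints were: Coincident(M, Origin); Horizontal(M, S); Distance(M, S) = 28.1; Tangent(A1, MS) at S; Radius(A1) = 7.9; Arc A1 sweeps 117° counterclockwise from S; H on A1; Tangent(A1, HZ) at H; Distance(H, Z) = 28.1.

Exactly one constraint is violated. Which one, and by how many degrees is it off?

Tangent(A1, HZ) at H — off by 8.90°.

M = (0.00, 0.00) ✓; M.y = 0.00, S.y = 0.00 ✓; |MS| = 28.10 ✓; ∠(CS, SM) = 90.00° ✓; |CS| = 7.900 ✓; bearing(C→H) − bearing(C→S) = 117.0° ✓; |CH| = 7.900 ✓; ∠(CH, HZ) = 81.10° ✗; |HZ| = 28.10 ✓.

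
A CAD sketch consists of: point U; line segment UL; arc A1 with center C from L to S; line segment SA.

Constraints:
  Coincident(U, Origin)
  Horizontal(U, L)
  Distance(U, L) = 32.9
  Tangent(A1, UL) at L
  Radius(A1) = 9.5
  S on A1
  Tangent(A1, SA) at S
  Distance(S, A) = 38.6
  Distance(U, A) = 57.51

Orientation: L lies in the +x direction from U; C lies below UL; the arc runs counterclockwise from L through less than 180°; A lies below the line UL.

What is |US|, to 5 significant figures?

26.001

U is at the origin; U and L share the same y with |UL| = 32.9 and L on the +x side, so L = (32.900, 0.0000). Tangency of A1 to UL means the radius CL is perpendicular to UL, so C = L + (0, -9.5) = (32.900, -9.5000). Since CS ⟂ SA (tangency), |CA| = √(9.5² + 38.6²) = 39.752 regardless of where S sits on A1. So A lies on both circle(U, 57.51) and circle(C, 39.752); the below-UL intersection is A = (29.882, -49.137). S is the foot of the tangent from A: S = (23.530, -11.063).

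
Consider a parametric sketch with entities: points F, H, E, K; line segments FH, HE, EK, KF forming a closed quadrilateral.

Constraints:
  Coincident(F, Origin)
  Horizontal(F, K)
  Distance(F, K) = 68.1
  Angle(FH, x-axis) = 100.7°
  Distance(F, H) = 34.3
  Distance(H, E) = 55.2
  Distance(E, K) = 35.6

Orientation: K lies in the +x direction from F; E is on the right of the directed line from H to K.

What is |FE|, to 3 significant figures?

33.3

Checks: |HE| = 55.20 ✓; |EK| = 35.60 ✓.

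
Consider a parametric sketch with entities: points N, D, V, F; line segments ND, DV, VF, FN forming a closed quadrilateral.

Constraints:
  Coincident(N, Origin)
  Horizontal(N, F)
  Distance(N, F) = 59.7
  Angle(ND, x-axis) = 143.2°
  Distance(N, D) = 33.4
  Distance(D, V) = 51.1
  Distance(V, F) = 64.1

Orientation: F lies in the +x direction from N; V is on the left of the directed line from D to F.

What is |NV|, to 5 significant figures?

50.089

Checks: |DV| = 51.10 ✓; |VF| = 64.10 ✓.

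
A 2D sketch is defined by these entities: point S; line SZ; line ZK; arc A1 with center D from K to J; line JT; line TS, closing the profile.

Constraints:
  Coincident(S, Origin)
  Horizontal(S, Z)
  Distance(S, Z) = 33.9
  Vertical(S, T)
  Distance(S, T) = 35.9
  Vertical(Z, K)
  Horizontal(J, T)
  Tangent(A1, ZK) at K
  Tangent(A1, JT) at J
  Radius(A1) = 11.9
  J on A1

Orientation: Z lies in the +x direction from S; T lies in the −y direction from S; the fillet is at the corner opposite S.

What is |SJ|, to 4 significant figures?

42.10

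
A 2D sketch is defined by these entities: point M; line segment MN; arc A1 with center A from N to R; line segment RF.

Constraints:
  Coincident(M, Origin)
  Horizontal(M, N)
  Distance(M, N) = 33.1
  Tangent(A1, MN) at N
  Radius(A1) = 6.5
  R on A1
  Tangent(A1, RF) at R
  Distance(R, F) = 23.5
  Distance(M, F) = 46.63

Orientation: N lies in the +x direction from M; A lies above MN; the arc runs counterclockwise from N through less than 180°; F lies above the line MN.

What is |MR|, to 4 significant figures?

40.23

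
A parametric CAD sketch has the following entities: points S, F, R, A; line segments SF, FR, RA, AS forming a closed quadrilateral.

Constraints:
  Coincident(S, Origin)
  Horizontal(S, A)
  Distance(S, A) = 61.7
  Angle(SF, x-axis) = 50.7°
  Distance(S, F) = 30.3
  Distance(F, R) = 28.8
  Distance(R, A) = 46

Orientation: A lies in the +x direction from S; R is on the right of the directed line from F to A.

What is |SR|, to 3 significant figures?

16.8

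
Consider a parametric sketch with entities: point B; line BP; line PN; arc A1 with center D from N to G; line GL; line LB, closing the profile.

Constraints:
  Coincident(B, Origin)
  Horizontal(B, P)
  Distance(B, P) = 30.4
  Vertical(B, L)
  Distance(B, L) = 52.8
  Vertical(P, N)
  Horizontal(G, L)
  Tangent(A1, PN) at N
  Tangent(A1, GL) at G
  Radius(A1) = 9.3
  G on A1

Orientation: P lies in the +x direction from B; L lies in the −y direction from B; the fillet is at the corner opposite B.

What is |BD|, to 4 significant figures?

48.35

B is at the origin; B and P share the same y with |BP| = 30.4 and P on the +x side, so P = (30.40, 0.000). BL is vertical with |BL| = 52.8 and L on the −y side, so L = (0.000, -52.80). The virtual corner opposite B is at (30.40, -52.80). Tangency of A1 to PN means the radius DN is perpendicular to PN and since A1 is tangent to GL there, DG ⟂ GL, with radius 9.3, so the center D sits 9.3 in from both sides at D = (21.10, -43.50). Then |BD| = |D − B| = 48.35.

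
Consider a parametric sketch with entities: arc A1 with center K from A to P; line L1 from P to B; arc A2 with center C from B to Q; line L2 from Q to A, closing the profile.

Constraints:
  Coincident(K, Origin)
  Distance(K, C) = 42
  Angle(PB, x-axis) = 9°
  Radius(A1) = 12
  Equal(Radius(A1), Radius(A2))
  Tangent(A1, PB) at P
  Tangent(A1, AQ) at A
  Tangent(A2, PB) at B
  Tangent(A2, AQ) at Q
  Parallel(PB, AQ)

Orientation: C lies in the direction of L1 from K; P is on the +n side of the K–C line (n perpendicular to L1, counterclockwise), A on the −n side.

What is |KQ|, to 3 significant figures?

43.7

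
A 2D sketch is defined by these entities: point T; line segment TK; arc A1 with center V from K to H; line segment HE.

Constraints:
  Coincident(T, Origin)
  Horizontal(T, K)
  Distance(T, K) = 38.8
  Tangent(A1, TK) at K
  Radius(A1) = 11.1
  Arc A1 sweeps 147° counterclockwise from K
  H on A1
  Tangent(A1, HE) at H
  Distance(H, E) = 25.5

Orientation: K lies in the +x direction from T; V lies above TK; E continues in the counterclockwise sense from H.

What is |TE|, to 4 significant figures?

41.55

T is at the origin; TK is horizontal with |TK| = 38.8 and K on the +x side, so K = (38.80, 0.000). Tangency of A1 to TK means the radius VK is perpendicular to TK, so V = K + (0, 11.1) = (38.80, 11.10). On A1, K sits at bearing -90° from V; a 147° counterclockwise sweep puts H at bearing 57°, so H = V + 11.1·(cos 57°, sin 57°) = (44.85, 20.41). The tangent condition forces VH to be normal to HE, so HE runs along (−sin 57°, cos 57°); with |HE| = 25.5, E = (23.46, 34.30). Then |TE| = |E − T| = 41.55.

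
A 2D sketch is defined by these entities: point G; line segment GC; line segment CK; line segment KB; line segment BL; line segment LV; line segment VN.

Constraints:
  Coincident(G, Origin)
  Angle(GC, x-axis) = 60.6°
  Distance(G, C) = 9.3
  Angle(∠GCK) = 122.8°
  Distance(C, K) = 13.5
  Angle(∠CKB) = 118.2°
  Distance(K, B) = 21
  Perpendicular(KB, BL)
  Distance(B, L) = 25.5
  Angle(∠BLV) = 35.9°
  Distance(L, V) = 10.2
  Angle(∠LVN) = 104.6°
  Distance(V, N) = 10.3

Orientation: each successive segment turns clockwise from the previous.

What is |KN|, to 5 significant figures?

23.486

∠BLV = 35.9° gives LV at 67.500° from the x-axis; with |LV| = 10.2, V = (11.230, -12.921). ∠LVN = 104.6° gives VN at -7.9000° from the x-axis; with |VN| = 10.3, N = (21.432, -14.337). Then |KN| = |N − K| = 23.486.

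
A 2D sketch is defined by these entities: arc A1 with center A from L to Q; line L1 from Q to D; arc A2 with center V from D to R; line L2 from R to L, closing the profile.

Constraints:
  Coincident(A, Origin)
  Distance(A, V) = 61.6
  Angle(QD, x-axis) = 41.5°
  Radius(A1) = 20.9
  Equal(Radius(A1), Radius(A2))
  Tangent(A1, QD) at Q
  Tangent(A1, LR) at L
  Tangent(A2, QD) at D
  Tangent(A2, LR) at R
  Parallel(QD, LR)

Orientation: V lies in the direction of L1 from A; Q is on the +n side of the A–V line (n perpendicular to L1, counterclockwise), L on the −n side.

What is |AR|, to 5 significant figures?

65.049

The slot axis is L1's direction at 41.5°, so u = (cos 41.5°, sin 41.5°) = (0.74896, 0.66262) and n = (−sin 41.5°, cos 41.5°) = (-0.66262, 0.74896). A is at the origin and V lies 61.6 along u from A, so V = 61.6·u = (46.136, 40.817). Tangency of A1 to both parallel lines with radius 20.9 puts Q and L at A ± 20.9·n: Q = (-13.849, 15.653), L = (13.849, -15.653). Equal radii place D and R the same way about V: D = V + 20.9·n = (32.287, 56.471), R = V − 20.9·n = (59.984, 25.164). Then |AR| = |R − A| = 65.049.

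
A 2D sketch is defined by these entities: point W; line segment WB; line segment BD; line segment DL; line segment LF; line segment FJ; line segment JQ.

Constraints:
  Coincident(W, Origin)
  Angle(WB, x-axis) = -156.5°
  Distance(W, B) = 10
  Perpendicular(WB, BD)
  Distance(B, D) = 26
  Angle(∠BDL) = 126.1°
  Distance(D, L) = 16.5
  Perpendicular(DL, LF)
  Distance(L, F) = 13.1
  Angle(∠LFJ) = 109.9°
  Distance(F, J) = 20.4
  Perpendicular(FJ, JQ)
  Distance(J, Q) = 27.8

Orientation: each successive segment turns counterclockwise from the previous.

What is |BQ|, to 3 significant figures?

27.3

∠LFJ = 109.9° gives FJ at 148° from the x-axis; with |FJ| = 20.4, J = (2.95, -7.68). FJ is perpendicular to JQ, so JQ runs at -122°; with |JQ| = 27.8, Q = (-12.0, -31.1). Then |BQ| = |Q − B| = 27.3.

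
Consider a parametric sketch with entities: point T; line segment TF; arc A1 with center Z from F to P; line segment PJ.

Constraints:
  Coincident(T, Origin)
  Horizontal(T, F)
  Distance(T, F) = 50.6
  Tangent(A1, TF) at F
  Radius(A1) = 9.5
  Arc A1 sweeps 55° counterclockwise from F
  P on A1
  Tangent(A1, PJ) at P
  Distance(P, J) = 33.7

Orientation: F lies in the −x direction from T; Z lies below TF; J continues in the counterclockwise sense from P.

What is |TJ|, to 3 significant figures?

83.9

On A1, F sits at bearing 90° from Z; a 55° counterclockwise sweep puts P at bearing 145°, so P = Z + 9.5·(cos 145°, sin 145°) = (-58.4, -4.05). Since A1 is tangent to PJ there, ZP ⟂ PJ, so PJ runs along (−sin 145°, cos 145°); with |PJ| = 33.7, J = (-77.7, -31.7). Then |TJ| = |J − T| = 83.9.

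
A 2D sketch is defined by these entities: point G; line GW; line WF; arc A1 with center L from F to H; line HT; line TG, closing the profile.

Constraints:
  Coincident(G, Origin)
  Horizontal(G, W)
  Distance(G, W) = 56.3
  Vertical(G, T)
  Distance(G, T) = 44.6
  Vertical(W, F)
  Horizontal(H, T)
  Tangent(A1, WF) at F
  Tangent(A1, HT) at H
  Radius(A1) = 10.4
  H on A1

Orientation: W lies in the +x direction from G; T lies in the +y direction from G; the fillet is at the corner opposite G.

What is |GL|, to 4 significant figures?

57.24

G is at the origin; GW is horizontal with |GW| = 56.3 and W on the +x side, so W = (56.30, 0.000). G and T share the same x with |GT| = 44.6 and T on the +y side, so T = (0.000, 44.60). The virtual corner opposite G is at (56.30, 44.60). Tangency of A1 to WF means the radius LF is perpendicular to WF and since A1 is tangent to HT there, LH ⟂ HT, with radius 10.4, so the center L sits 10.4 in from both sides at L = (45.90, 34.20). Then |GL| = |L − G| = 57.24.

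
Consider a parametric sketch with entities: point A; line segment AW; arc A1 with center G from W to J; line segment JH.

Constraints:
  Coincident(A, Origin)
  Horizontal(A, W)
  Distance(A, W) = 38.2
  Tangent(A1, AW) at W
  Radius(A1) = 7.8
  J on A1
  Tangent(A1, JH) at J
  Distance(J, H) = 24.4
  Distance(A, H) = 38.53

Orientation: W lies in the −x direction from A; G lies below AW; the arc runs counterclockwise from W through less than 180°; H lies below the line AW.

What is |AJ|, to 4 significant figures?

45.39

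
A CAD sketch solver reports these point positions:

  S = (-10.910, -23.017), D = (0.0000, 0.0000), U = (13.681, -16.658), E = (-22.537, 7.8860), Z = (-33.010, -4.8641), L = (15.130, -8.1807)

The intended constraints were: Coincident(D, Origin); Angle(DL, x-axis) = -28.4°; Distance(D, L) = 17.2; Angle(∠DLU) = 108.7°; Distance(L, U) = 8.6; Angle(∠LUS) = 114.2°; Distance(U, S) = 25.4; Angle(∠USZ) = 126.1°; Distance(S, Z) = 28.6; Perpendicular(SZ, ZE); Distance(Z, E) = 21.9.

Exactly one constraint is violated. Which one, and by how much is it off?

Distance(Z, E) = 21.9 — off by 5.40.

D = (0.00, 0.00) ✓; DL at -28.40° ✓; |DL| = 17.20 ✓; ∠DLU = 108.7° ✓; |LU| = 8.600 ✓; ∠LUS = 114.2° ✓; |US| = 25.40 ✓; ∠USZ = 126.1° ✓; |SZ| = 28.60 ✓; ∠(SZ, ZE) = 90.00° ✓; |ZE| = 16.50 ✗.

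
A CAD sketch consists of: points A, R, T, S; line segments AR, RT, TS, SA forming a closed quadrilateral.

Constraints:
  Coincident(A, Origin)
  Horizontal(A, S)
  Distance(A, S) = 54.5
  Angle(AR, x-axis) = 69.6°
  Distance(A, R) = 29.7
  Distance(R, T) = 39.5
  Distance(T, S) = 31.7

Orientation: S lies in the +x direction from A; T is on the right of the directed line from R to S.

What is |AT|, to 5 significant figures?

25.839

A is at the origin; A and S share the same y with |AS| = 54.5 and S in +x, so S = (54.5, 0). AR runs at 69.6° with |AR| = 29.7, so R = (10.353, 27.837). T is determined by |RT| = 39.5 and |TS| = 31.7 together: it lies at the intersection of circle(R, 39.5) and circle(S, 31.7). With |RS| = 52.191, the foot of the radical line on RS is 31.416 from R and the perpendicular offset is √(39.5² − 31.416²) = 23.943. Taking the right-of-RS solution: T = (24.156, -9.1724).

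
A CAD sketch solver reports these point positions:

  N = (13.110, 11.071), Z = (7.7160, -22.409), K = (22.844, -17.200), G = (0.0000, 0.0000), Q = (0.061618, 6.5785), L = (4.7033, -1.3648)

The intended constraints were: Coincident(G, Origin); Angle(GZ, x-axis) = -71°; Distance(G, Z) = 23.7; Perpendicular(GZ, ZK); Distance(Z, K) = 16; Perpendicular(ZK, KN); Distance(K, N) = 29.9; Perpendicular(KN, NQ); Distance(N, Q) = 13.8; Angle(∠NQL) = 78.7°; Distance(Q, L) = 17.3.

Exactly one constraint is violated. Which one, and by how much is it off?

Distance(Q, L) = 17.3 — off by 8.10.

G = (0.00, 0.00) ✓; GZ at -71.00° ✓; |GZ| = 23.70 ✓; ∠(GZ, ZK) = 90.00° ✓; |ZK| = 16.00 ✓; ∠(ZK, KN) = 90.00° ✓; |KN| = 29.90 ✓; ∠(KN, NQ) = 90.00° ✓; |NQ| = 13.80 ✓; ∠NQL = 78.70° ✓; |QL| = 9.200 ✗.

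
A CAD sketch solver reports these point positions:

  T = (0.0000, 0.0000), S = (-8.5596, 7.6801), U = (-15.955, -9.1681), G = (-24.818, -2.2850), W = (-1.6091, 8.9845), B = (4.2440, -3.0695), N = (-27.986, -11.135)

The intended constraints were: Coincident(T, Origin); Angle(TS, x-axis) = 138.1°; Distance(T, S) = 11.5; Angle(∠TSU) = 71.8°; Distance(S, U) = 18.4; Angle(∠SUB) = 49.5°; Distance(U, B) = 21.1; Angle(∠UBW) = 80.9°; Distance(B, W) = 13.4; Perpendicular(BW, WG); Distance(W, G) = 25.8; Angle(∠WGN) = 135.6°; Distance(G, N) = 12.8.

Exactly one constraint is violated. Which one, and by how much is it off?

Distance(G, N) = 12.8 — off by 3.40.

T = (0.00, 0.00) ✓; TS at 138.1° ✓; |TS| = 11.50 ✓; ∠TSU = 71.80° ✓; |SU| = 18.40 ✓; ∠SUB = 49.50° ✓; |UB| = 21.10 ✓; ∠UBW = 80.90° ✓; |BW| = 13.40 ✓; ∠(BW, WG) = 90.00° ✓; |WG| = 25.80 ✓; ∠WGN = 135.6° ✓; |GN| = 9.400 ✗.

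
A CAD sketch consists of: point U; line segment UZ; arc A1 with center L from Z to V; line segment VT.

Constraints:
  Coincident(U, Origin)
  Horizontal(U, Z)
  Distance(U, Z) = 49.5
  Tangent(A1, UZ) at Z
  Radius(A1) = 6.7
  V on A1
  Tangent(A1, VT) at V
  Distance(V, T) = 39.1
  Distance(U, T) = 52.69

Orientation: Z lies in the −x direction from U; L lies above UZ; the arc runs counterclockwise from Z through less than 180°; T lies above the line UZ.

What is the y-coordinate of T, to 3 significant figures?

42.1

U is at the origin; UZ is horizontal with |UZ| = 49.5 and Z on the −x side, so Z = (-49.5, 0.00). A1 meets UZ tangentially, so LZ is at right angles to UZ, so L = Z + (0, 6.7) = (-49.5, 6.70). Since LV ⟂ VT (tangency), |LT| = √(6.7² + 39.1²) = 39.7 regardless of where V sits on A1. So T lies on both circle(U, 52.69) and circle(L, 39.7); the above-UZ intersection is T = (-31.6, 42.1). V is the foot of the tangent from T: V = (-43.1, 4.74).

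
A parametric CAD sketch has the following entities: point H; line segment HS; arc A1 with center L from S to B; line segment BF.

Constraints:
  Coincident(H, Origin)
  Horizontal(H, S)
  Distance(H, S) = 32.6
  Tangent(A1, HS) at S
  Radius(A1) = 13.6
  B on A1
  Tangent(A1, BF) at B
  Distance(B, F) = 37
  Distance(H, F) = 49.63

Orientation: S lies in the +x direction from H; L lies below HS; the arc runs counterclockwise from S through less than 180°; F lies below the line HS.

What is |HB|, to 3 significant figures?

22.3

Checks: |LB| = 13.60 ✓; ∠(LB, BF) = 90.00° ✓; |BF| = 37.00 ✓; |HF| = 49.63 ✓.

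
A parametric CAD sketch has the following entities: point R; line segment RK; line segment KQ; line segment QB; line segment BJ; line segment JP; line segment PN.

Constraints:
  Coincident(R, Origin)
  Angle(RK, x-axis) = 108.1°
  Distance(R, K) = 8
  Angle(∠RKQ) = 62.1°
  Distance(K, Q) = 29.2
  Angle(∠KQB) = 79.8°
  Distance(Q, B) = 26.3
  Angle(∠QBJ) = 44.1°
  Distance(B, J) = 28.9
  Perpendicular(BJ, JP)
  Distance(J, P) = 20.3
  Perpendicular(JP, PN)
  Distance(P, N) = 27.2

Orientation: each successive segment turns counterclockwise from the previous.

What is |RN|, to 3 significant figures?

37.2

R is at the origin; RK runs at 108.1° with length 8.0, so K = (-2.49, 7.60). ∠RKQ = 62.1° gives KQ at -134° from the x-axis; with |KQ| = 29.2, Q = (-22.8, -13.4). ∠KQB = 79.8° gives QB at -33.8° from the x-axis; with |QB| = 26.3, B = (-0.915, -28.0). ∠QBJ = 44.1° gives BJ at 102° from the x-axis; with |BJ| = 28.9, J = (-6.97, 0.227). The perpendicularity gives JP at right angles to BJ, so JP runs at -168°; with |JP| = 20.3, P = (-26.8, -4.03). JP ⟂ PN, so PN runs at -77.9°; with |PN| = 27.2, N = (-21.1, -30.6). Then |RN| = |N − R| = 37.2.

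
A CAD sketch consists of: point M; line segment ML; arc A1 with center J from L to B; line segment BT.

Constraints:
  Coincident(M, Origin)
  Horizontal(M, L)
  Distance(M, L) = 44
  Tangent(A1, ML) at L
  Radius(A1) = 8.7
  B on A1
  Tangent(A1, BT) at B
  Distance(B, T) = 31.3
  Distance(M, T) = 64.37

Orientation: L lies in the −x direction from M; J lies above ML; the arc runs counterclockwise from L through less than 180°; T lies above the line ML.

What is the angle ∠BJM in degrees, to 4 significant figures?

37.21°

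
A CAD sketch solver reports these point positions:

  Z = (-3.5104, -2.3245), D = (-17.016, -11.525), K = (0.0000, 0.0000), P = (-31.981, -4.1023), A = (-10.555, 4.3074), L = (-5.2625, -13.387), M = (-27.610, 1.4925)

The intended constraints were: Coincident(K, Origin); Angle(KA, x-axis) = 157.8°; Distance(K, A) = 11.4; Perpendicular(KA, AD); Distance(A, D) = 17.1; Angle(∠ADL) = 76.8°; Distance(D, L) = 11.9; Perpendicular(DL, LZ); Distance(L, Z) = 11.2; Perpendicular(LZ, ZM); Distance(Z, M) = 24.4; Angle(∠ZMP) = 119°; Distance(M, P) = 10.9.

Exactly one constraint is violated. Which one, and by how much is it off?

Distance(M, P) = 10.9 — off by 3.80.

K = (0.00, 0.00) ✓; KA at 157.8° ✓; |KA| = 11.40 ✓; ∠(KA, AD) = 90.00° ✓; |AD| = 17.10 ✓; ∠ADL = 76.80° ✓; |DL| = 11.90 ✓; ∠(DL, LZ) = 90.00° ✓; |LZ| = 11.20 ✓; ∠(LZ, ZM) = 90.00° ✓; |ZM| = 24.40 ✓; ∠ZMP = 119.0° ✓; |MP| = 7.100 ✗.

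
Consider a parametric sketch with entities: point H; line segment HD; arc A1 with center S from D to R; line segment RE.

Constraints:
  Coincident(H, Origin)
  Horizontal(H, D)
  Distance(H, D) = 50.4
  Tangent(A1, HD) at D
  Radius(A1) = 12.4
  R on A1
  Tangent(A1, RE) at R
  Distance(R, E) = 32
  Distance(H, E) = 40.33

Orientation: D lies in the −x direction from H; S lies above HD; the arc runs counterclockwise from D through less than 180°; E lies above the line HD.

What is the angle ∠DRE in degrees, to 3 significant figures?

151°

Checks: |SD| = 12.40 ✓; |SR| = 12.40 ✓; ∠(SR, RE) = 90.00° ✓; |RE| = 32.00 ✓; |HE| = 40.33 ✓.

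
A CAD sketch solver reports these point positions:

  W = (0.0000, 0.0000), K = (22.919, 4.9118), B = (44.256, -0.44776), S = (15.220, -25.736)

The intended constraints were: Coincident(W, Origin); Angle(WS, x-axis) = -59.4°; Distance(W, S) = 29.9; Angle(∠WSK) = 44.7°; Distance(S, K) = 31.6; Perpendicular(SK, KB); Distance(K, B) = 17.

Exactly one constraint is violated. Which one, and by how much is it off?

Distance(K, B) = 17 — off by 5.00.

W = (0.00, 0.00) ✓; WS at -59.40° ✓; |WS| = 29.90 ✓; ∠WSK = 44.70° ✓; |SK| = 31.60 ✓; ∠(SK, KB) = 90.00° ✓; |KB| = 22.00 ✗.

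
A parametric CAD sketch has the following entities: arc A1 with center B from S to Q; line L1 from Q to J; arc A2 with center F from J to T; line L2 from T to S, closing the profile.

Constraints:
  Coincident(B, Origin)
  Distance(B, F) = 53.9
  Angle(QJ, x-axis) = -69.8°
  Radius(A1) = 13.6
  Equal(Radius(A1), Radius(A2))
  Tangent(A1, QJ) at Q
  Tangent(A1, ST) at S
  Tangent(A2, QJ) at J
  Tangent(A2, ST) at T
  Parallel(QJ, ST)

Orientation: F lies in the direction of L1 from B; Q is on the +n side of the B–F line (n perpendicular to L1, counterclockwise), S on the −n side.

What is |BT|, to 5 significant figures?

55.589

The slot axis is L1's direction at -69.8°, so u = (cos -69.8°, sin -69.8°) = (0.34530, -0.93849) and n = (−sin -69.8°, cos -69.8°) = (0.93849, 0.34530). B is at the origin and F lies 53.9 along u from B, so F = 53.9·u = (18.612, -50.585). Tangency of A1 to both parallel lines with radius 13.6 puts Q and S at B ± 13.6·n: Q = (12.764, 4.6961), S = (-12.764, -4.6961). Equal radii place J and T the same way about F: J = F + 13.6·n = (31.375, -45.889), T = F − 13.6·n = (5.8481, -55.281). Then |BT| = |T − B| = 55.589.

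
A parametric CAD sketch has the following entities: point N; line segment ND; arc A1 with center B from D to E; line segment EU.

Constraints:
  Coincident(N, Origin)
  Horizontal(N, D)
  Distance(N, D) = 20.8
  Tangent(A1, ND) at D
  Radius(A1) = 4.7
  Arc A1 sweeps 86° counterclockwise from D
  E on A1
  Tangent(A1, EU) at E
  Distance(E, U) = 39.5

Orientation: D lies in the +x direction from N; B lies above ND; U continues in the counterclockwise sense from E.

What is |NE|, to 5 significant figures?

25.861

N is at the origin; N and D share the same y with |ND| = 20.8 and D on the +x side, so D = (20.800, 0.0000). The tangent condition forces BD to be normal to ND, so B = D + (0, 4.7) = (20.800, 4.7000). On A1, D sits at bearing -90° from B; an 86° counterclockwise sweep puts E at bearing -4°, so E = B + 4.7·(cos -4°, sin -4°) = (25.489, 4.3721). Then |NE| = |E − N| = 25.861.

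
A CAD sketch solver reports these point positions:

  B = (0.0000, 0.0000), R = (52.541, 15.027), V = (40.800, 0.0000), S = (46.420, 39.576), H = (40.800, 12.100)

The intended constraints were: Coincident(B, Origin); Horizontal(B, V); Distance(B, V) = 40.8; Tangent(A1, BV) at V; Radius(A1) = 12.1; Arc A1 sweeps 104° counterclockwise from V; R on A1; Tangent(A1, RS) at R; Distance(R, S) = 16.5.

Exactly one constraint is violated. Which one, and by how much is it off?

Distance(R, S) = 16.5 — off by 8.80.

B = (0.00, 0.00) ✓; B.y = 0.00, V.y = 0.00 ✓; |BV| = 40.80 ✓; ∠(HV, VB) = 90.00° ✓; |HV| = 12.10 ✓; bearing(H→R) − bearing(H→V) = 104.0° ✓; |HR| = 12.10 ✓; ∠(HR, RS) = 90.00° ✓; |RS| = 25.30 ✗.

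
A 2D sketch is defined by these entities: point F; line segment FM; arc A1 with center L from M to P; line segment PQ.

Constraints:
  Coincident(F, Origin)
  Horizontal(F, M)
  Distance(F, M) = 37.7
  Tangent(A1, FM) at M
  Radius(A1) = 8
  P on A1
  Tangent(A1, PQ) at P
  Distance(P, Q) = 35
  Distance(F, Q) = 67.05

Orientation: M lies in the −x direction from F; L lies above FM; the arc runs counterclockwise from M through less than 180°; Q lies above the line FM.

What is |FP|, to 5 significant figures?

34.119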